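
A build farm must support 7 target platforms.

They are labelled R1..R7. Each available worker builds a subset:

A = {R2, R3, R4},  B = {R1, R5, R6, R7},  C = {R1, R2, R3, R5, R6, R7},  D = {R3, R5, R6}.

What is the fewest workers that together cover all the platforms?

2

Take {A, C}. Their union is {R1, R2, R3, R4, R5, R6, R7}, which is all 7 platforms.
No single worker has all 7 platforms (the largest, C, has 6), so 2 is optimal.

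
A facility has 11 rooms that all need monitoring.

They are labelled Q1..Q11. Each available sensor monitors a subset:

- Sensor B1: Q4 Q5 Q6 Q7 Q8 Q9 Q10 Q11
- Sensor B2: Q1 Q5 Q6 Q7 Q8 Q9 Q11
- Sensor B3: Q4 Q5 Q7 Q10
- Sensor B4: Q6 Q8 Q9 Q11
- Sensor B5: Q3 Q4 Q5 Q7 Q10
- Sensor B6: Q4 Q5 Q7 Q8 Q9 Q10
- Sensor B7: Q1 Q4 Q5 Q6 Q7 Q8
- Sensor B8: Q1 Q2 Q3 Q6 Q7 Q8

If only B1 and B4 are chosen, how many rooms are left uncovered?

3

Union of B1, B4 = {Q4, Q5, Q6, Q7, Q8, Q9, Q10, Q11}.
Not covered: Q1, Q2, Q3 — 3 rooms.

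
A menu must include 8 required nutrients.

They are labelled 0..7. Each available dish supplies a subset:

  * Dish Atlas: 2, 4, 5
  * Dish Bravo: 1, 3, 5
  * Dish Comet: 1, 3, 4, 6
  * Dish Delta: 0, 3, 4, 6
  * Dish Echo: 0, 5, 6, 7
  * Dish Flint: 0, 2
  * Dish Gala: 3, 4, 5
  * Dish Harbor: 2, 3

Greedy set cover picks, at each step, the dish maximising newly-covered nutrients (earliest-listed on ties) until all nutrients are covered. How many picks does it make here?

Greedy: pick Comet (covers 4 new) → pick Echo (covers 3 new) → pick Atlas (covers 1 new). Total picks: 3.

3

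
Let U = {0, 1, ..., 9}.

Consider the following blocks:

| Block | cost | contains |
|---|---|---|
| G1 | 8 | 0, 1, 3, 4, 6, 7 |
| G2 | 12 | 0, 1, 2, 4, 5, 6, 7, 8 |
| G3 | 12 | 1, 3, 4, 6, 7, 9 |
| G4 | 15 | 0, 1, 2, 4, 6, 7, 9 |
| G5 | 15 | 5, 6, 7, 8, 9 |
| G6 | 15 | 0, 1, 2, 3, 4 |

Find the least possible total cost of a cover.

24

G2, G3 together cover every point (G2 ∪ G3 = {0, 1, 2, 3, 4, 5, 6, 7, 8, 9}); total cost 12 + 12 = 24.
The greedy pick G1, G2, G3 costs 32; no covering selection beats 24.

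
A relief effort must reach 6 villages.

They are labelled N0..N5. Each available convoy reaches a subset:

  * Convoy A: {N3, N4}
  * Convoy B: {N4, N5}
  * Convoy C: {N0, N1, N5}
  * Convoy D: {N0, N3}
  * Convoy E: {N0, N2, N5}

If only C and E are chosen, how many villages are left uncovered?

Union of C, E = {N0, N1, N2, N5}.
Not covered: N3, N4 — 2 villages.

2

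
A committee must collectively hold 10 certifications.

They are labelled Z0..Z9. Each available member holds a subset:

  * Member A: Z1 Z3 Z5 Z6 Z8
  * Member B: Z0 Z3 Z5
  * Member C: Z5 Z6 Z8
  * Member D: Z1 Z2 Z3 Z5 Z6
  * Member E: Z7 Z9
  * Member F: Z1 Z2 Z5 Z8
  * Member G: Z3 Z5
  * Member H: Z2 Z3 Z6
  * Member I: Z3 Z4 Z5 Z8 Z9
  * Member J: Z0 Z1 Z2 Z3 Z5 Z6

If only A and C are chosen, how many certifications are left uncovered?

Union of A, C = {Z1, Z3, Z5, Z6, Z8}.
Not covered: Z0, Z2, Z4, Z7, Z9 — 5 certifications.

5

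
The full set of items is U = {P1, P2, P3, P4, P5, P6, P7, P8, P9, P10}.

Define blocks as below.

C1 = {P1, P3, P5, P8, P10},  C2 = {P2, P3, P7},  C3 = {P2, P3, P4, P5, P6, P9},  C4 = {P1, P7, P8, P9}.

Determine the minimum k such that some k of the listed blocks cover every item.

C1 and C3 and C4 together: C1 ∪ C3 ∪ C4 = {P1, P2, P3, P4, P5, P6, P7, P8, P9, P10} — every item is covered.
Only C3 contains P4, so C3 is forced; the remaining 4 items need at least 2 more blocks (each remaining block adds at most 3) — so at least 3 blocks are needed, and 3 is optimal.

3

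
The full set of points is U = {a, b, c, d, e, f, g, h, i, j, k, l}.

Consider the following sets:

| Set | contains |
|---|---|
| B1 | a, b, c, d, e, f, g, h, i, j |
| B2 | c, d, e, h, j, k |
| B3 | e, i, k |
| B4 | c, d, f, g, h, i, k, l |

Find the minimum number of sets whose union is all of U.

Take {B1, B4}. Their union is {a, b, c, d, e, f, g, h, i, j, k, l}, which is all 12 points.
No single set has all 12 points (the largest, B1, has 10), so 2 is optimal.

2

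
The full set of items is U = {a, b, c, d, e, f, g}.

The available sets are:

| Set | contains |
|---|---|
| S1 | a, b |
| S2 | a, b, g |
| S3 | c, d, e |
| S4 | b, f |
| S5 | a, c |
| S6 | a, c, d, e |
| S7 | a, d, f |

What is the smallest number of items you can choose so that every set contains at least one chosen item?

3

Take H = {a, c, f}. Each listed set contains at least one of these, so H is a hitting set of size 3.
No choice of 2 items meets every set, so 3 is the minimum.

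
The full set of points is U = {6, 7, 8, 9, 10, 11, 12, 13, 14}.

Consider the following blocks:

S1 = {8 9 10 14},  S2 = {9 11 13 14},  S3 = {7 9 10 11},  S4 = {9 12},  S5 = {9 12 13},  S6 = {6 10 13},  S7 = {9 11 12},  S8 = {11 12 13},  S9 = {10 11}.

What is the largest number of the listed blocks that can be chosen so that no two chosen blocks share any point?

S4, S6 are pairwise disjoint (S4={9,12}; S6={6,10,13}).
Every remaining block overlaps one of these, and no 3 of the listed blocks are pairwise disjoint, so 2 is the maximum.

2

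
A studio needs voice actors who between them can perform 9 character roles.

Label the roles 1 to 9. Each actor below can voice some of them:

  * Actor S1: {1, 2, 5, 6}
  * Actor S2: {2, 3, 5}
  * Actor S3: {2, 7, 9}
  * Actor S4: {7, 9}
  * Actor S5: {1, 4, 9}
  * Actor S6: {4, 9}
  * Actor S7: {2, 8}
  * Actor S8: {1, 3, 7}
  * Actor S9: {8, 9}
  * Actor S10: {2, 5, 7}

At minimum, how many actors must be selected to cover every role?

4

S1 and S5 and S7 and S8 together: S1 ∪ S5 ∪ S7 ∪ S8 = {1, 2, 3, 4, 5, 6, 7, 8, 9} — every role is covered.
Only S1 contains 6, so S1 is forced; the remaining 5 roles need at least 3 more actors (each remaining actor adds at most 2) — so at least 4 actors are needed, and 4 is optimal.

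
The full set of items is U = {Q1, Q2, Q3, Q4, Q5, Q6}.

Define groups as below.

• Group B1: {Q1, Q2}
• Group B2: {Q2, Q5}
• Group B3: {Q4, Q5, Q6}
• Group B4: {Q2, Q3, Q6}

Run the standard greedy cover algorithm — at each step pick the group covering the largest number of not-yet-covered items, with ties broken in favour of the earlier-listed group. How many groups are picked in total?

Greedy: pick B3 (covers 3 new) → pick B1 (covers 2 new) → pick B4 (covers 1 new). Total picks: 3.

3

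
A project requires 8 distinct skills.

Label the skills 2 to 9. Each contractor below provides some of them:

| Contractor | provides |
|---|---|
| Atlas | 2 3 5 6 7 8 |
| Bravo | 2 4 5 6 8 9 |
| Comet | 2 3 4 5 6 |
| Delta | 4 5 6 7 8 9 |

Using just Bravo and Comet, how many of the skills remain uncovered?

Union of Bravo, Comet = {2, 3, 4, 5, 6, 8, 9}.
Not covered: 7 — 1 skill.

1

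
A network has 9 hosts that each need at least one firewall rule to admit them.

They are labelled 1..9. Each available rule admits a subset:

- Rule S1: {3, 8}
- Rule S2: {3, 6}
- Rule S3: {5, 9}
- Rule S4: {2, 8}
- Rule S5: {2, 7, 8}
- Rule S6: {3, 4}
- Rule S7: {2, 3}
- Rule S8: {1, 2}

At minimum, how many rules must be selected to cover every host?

5

Take {S2, S3, S5, S6, S8}. Their union is {1, 2, 3, 4, 5, 6, 7, 8, 9}, which is all 9 hosts.
Only S8 contains 1, so S8 is forced; the remaining 7 hosts need at least 4 more rules (each remaining rule adds at most 2) — so at least 5 rules are needed, and 5 is optimal.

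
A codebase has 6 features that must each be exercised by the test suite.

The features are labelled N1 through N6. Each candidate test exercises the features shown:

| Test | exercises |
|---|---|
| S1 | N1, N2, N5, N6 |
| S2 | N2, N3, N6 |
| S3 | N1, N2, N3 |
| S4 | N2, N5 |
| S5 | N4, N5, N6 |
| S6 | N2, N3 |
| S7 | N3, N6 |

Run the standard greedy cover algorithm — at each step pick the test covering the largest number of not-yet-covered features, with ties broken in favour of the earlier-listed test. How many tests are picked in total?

Greedy: pick S1 (covers 4 new) → pick S2 (covers 1 new) → pick S5 (covers 1 new). Total picks: 3.
(The true minimum cover uses only 2 tests, so greedy is not optimal here.)

3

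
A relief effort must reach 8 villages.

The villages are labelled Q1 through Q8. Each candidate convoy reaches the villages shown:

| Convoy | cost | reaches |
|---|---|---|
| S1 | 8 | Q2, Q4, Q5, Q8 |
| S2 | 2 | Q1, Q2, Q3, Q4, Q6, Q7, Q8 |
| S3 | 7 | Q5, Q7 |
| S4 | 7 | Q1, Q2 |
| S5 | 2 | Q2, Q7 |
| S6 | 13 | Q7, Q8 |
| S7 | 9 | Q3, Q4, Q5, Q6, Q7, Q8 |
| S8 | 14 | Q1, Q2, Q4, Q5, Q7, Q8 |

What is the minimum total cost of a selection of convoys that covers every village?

S2, S3 together cover every village (S2 ∪ S3 = {Q1, Q2, Q3, Q4, Q5, Q6, Q7, Q8}); total cost 2 + 7 = 9.
No covering selection has total cost below 9.

9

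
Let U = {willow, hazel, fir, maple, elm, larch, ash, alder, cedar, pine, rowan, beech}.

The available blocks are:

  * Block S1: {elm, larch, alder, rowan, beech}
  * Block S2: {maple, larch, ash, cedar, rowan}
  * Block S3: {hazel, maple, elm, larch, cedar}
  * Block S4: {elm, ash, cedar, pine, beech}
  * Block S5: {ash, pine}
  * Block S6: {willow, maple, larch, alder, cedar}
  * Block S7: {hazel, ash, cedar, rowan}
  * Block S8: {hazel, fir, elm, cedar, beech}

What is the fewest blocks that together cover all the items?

4

Take {S1, S5, S6, S8}. Their union is {willow, hazel, fir, maple, elm, larch, ash, alder, cedar, pine, rowan, beech}, which is all 12 items.
No 3 of the 8 blocks cover everything (all 56 combinations miss at least one item), so 4 is optimal.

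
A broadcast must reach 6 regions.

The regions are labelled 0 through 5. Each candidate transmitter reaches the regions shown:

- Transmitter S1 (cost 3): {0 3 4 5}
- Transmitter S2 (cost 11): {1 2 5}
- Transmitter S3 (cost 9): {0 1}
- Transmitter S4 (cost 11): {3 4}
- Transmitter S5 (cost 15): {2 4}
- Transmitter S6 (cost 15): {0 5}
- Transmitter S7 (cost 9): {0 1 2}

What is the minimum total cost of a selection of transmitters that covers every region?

12

S1, S7 together cover every region (S1 ∪ S7 = {0, 1, 2, 3, 4, 5}); total cost 3 + 9 = 12.
No covering selection has total cost below 12.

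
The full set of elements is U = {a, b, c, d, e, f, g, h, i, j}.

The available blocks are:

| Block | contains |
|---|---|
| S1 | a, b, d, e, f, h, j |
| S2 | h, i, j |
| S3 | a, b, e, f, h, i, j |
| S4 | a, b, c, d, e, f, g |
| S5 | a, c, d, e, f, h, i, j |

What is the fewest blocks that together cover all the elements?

2

S3 and S4 cover everything between them: the union {a, b, c, d, e, f, g, h, i, j} is all of U.
No single block has all 10 elements (the largest, S5, has 8), so 2 is optimal.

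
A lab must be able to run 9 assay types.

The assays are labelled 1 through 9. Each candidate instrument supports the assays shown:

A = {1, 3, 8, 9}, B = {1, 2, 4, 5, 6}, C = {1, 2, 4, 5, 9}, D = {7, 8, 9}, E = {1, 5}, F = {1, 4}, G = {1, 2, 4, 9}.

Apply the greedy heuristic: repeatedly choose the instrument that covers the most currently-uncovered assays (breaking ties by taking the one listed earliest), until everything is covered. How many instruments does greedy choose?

3

Greedy: pick B (covers 5 new) → pick A (covers 3 new) → pick D (covers 1 new). Total picks: 3.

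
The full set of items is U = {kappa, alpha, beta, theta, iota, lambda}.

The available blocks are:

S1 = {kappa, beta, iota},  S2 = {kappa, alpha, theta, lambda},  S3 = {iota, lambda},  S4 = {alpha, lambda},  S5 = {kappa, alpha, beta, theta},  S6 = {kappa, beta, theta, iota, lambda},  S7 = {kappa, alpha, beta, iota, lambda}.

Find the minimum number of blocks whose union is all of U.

S1 and S2 cover everything between them: the union {kappa, alpha, beta, theta, iota, lambda} is all of U.
No single block has all 6 items (the largest, S6, has 5), so 2 is optimal.

2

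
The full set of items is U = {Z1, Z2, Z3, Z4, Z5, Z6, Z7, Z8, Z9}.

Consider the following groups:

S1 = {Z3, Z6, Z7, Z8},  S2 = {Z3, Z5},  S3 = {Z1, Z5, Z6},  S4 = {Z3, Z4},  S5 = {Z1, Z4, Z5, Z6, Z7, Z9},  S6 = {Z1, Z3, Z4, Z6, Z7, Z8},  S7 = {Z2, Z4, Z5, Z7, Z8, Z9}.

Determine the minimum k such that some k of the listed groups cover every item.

S6 and S7 cover everything between them: the union {Z1, Z2, Z3, Z4, Z5, Z6, Z7, Z8, Z9} is all of U.
No single group has all 9 items (the largest, S5, has 6), so 2 is optimal.

2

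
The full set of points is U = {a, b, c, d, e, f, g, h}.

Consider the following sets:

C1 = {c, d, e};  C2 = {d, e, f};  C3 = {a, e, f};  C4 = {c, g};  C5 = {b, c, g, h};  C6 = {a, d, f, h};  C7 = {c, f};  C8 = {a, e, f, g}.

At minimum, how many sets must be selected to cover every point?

3

C2, C5, and C6 cover everything between them: the union {a, b, c, d, e, f, g, h} is all of U.
Only C5 contains b, so C5 is forced; the remaining 4 points need at least 2 more sets (each remaining set adds at most 3) — so at least 3 sets are needed, and 3 is optimal.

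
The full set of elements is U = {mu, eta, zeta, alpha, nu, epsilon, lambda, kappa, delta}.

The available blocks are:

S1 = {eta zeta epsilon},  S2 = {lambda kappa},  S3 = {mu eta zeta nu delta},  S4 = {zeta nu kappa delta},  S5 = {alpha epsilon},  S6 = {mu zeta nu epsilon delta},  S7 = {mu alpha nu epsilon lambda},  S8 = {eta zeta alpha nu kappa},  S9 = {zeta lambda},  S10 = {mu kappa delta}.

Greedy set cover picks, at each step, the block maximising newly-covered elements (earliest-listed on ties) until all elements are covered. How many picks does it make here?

3

Greedy: pick S3 (covers 5 new) → pick S7 (covers 3 new) → pick S2 (covers 1 new). Total picks: 3.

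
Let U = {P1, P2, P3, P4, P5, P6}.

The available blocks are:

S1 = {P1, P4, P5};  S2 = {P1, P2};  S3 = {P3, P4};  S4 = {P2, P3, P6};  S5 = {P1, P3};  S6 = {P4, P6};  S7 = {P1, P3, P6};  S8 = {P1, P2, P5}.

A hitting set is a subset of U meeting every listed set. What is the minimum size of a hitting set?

3

The 3 points {P1, P2, P4} hit every block.
No choice of 2 points meets every block, so 3 is the minimum.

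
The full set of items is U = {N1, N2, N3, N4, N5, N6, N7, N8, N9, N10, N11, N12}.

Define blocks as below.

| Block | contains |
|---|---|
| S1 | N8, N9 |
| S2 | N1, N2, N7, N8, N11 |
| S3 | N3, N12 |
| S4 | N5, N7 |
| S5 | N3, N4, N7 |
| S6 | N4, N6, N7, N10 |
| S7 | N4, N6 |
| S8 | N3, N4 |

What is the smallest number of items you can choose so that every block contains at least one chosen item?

4

Take H = {N4, N7, N8, N12}. Each listed block contains at least one of these, so H is a hitting set of size 4.
The blocks S1, S3, S4, S7 are pairwise disjoint, so any hitting set needs a separate item for each — at least 4. Hence 4 is optimal.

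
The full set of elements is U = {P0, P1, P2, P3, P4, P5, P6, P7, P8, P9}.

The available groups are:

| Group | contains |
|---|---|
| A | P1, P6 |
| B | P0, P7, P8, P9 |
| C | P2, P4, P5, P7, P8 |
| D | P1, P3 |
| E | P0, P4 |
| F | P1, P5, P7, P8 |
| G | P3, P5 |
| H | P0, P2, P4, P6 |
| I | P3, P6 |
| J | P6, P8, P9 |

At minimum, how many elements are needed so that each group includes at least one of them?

4

T = {P3, P4, P6, P7} meets every group (each contains at least one member of T), and |T| = 4.
No choice of 3 elements meets every group, so 4 is the minimum.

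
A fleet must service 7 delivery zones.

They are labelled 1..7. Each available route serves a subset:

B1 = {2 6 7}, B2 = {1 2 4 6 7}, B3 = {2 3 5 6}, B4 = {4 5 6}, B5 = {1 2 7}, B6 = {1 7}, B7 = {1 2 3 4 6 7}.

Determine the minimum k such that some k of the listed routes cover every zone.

Take {B2, B3}. Their union is {1, 2, 3, 4, 5, 6, 7}, which is all 7 zones.
No single route has all 7 zones (the largest, B7, has 6), so 2 is optimal.

2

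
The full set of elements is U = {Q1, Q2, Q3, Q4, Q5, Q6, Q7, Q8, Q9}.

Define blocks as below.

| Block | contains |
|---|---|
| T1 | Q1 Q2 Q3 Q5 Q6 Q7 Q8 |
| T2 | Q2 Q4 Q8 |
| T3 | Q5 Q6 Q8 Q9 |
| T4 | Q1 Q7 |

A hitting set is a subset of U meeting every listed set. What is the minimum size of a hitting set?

Take H = {Q7, Q8}. Each listed block contains at least one of these, so H is a hitting set of size 2.
The blocks T2, T4 are pairwise disjoint, so any hitting set needs a separate element for each — at least 2. Hence 2 is optimal.

2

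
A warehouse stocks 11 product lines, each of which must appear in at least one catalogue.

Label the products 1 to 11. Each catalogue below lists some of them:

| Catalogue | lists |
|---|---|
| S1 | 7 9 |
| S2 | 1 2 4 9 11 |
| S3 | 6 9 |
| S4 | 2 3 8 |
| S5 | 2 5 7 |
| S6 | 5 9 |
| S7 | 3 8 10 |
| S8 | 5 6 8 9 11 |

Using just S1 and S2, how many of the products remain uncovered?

Union of S1, S2 = {1, 2, 4, 7, 9, 11}.
Not covered: 3, 5, 6, 8, 10 — 5 products.

5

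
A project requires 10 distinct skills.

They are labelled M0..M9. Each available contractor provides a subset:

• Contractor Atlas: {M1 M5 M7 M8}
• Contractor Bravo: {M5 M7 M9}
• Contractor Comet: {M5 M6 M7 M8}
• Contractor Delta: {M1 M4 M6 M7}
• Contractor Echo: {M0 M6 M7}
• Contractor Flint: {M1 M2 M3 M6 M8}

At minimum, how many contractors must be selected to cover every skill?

4

Take {Bravo, Delta, Echo, Flint}. Their union is {M0, M1, M2, M3, M4, M5, M6, M7, M8, M9}, which is all 10 skills.
No 3 of the 6 contractors cover everything (all 20 combinations miss at least one skill), so 4 is optimal.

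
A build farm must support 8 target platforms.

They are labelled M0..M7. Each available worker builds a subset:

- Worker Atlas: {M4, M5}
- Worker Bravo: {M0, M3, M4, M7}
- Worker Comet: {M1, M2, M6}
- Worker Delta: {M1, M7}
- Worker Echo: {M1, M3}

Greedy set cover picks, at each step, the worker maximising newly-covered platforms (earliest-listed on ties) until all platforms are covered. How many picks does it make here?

3

Greedy: pick Bravo (covers 4 new) → pick Comet (covers 3 new) → pick Atlas (covers 1 new). Total picks: 3.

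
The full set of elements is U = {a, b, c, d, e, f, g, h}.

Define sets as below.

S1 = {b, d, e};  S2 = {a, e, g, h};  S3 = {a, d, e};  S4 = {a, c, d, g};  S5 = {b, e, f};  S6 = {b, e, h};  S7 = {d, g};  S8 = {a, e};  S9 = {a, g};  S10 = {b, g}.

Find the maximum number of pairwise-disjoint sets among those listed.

S7, S8 are pairwise disjoint (S7={d,g}; S8={a,e}).
Every remaining set overlaps one of these, and no 3 of the listed sets are pairwise disjoint, so 2 is the maximum.

2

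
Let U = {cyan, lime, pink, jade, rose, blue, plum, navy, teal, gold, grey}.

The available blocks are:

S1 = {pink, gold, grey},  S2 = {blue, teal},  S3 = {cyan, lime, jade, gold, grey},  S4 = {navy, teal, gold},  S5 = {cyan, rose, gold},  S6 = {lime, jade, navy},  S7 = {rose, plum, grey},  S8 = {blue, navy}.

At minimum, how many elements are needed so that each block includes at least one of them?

4

H = {plum, navy, teal, gold} meets every block (each contains at least one member of H), and |H| = 4.
No choice of 3 elements meets every block, so 4 is the minimum.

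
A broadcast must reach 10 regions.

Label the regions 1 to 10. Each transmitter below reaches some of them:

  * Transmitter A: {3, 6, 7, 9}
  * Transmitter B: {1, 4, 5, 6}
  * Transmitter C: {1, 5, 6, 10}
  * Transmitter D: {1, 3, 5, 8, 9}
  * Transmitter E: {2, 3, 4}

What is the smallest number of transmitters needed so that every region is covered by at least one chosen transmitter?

4

Take {A, C, D, E}. Their union is {1, 2, 3, 4, 5, 6, 7, 8, 9, 10}, which is all 10 regions.
Only D contains 8, so D is forced; the remaining 5 regions need at least 3 more transmitters (each remaining transmitter adds at most 2) — so at least 4 transmitters are needed, and 4 is optimal.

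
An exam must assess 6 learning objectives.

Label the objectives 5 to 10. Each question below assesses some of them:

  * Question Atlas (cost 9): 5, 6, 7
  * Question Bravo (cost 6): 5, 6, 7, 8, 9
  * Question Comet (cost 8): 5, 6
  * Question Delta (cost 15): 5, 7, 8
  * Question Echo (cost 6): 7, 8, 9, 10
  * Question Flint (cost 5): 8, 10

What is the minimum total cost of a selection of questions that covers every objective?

Bravo, Flint together cover every objective (Bravo ∪ Flint = {5, 6, 7, 8, 9, 10}); total cost 6 + 5 = 11.
No covering selection has total cost below 11.

11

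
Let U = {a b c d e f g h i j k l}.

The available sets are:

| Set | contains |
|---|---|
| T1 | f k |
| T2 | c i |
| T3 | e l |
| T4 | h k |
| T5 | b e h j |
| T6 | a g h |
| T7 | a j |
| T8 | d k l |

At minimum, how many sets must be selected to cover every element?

T1, T2, T5, T6, and T8 cover everything between them: the union {a, b, c, d, e, f, g, h, i, j, k, l} is all of U.
No 4 of the 8 sets cover everything (all 70 combinations miss at least one element), so 5 is optimal.

5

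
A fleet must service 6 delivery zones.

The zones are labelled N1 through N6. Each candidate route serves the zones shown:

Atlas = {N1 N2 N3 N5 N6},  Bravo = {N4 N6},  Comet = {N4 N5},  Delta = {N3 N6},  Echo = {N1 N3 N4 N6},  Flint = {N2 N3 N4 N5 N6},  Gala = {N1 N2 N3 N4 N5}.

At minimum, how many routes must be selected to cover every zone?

Atlas and Echo together: Atlas ∪ Echo = {N1, N2, N3, N4, N5, N6} — every zone is covered.
No single route has all 6 zones (the largest, Atlas, has 5), so 2 is optimal.

2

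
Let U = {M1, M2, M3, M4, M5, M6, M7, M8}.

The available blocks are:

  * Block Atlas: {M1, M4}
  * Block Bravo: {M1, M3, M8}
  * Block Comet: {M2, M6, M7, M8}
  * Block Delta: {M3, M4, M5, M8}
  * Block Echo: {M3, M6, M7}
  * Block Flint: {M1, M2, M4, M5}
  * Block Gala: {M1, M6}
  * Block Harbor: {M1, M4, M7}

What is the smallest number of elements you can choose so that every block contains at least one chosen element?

Take H = {M1, M3, M6}. Each listed block contains at least one of these, so H is a hitting set of size 3.
No choice of 2 elements meets every block, so 3 is the minimum.

3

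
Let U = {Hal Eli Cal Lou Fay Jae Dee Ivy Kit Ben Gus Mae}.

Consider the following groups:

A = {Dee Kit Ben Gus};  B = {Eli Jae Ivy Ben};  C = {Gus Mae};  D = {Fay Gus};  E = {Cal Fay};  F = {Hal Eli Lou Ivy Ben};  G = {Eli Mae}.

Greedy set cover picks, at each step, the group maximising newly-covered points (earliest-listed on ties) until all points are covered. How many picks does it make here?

Greedy: pick F (covers 5 new) → pick A (covers 3 new) → pick E (covers 2 new) → pick B (covers 1 new) → pick C (covers 1 new). Total picks: 5.

5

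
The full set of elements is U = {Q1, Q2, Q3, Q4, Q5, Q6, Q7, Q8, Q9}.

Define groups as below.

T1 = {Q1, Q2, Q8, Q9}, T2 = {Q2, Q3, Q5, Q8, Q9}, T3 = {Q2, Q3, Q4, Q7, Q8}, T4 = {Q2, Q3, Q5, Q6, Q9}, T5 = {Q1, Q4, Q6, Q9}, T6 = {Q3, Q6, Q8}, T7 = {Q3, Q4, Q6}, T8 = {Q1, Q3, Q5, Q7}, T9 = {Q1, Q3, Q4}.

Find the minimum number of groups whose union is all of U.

T3 and T5 and T8 together: T3 ∪ T5 ∪ T8 = {Q1, Q2, Q3, Q4, Q5, Q6, Q7, Q8, Q9} — every element is covered.
No 2 of the 9 groups cover everything (all 36 combinations miss at least one element), so 3 is optimal.

3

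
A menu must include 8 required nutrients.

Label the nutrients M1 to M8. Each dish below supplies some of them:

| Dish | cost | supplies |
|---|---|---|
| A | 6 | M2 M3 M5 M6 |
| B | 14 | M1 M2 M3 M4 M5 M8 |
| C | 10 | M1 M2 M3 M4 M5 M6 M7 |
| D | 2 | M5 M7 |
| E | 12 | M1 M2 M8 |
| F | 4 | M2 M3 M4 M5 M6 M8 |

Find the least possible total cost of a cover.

C, F together cover every nutrient (C ∪ F = {M1, M2, M3, M4, M5, M6, M7, M8}); total cost 10 + 4 = 14.
The greedy pick F, D, C costs 16; no covering selection beats 14.

14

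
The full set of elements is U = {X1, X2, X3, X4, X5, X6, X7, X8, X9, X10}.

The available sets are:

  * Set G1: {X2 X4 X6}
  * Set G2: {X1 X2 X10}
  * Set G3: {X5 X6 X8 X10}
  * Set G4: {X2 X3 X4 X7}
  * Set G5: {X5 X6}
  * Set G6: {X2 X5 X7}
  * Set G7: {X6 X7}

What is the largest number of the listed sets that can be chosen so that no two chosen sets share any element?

2

G2, G5 are pairwise disjoint (G2={X1,X2,X10}; G5={X5,X6}).
Every remaining set overlaps one of these, and no 3 of the listed sets are pairwise disjoint, so 2 is the maximum.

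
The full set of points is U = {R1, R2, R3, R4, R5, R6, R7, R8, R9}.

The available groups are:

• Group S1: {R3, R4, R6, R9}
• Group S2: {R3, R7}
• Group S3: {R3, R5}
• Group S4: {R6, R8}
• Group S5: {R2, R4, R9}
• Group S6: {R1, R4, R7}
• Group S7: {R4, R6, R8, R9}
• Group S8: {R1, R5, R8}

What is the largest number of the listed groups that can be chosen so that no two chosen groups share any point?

3

S2, S4, S5 are pairwise disjoint (S2={R3,R7}; S4={R6,R8}; S5={R2,R4,R9}).
Every remaining group overlaps one of these, and no 4 of the listed groups are pairwise disjoint, so 3 is the maximum.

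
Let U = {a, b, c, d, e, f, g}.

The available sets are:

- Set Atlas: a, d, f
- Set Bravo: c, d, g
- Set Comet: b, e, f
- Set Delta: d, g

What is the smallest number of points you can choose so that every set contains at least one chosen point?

2

The 2 points {f, g} hit every set.
The sets Bravo, Comet are pairwise disjoint, so any hitting set needs a separate point for each — at least 2. Hence 2 is optimal.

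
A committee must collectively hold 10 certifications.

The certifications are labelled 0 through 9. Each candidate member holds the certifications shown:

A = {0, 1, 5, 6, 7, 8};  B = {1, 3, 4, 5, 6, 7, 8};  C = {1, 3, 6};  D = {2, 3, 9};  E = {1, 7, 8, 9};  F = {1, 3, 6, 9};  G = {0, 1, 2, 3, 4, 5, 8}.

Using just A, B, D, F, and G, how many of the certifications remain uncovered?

Union of A, B, D, F, G = {0, 1, 2, 3, 4, 5, 6, 7, 8, 9} — that's every certification, so 0 are uncovered.

0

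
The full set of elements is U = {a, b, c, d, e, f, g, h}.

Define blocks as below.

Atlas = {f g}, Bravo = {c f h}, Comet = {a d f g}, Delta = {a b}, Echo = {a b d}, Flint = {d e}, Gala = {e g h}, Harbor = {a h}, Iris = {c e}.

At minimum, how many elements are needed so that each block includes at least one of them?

3

T = {a, e, f} meets every block (each contains at least one member of T), and |T| = 3.
The blocks Atlas, Flint, Harbor are pairwise disjoint, so any hitting set needs a separate element for each — at least 3. Hence 3 is optimal.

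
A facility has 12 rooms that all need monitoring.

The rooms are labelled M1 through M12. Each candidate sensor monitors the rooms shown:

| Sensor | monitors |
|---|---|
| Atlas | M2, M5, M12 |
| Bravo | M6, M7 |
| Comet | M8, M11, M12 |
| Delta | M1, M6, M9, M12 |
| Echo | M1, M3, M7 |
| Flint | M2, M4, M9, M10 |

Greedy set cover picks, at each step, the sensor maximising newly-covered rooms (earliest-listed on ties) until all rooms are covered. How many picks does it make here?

5

Greedy: pick Delta (covers 4 new) → pick Flint (covers 3 new) → pick Comet (covers 2 new) → pick Echo (covers 2 new) → pick Atlas (covers 1 new). Total picks: 5.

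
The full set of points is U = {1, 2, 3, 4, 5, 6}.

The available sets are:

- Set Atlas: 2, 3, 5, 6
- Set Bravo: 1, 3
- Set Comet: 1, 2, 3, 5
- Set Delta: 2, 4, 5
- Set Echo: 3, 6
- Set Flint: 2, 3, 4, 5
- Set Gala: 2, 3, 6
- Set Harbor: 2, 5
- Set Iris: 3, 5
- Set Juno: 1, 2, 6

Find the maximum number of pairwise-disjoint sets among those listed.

Echo, Harbor are pairwise disjoint (Echo={3,6}; Harbor={2,5}).
Every remaining set overlaps one of these, and no 3 of the listed sets are pairwise disjoint, so 2 is the maximum.

2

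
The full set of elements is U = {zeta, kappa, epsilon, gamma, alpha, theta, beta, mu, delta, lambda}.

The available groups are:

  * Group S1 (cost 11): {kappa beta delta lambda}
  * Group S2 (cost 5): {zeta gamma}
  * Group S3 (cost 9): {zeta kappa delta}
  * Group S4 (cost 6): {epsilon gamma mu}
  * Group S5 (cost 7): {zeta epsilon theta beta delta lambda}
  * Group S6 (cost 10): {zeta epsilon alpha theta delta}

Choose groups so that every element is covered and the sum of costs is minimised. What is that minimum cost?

27

S1, S4, S6 together cover every element (S1 ∪ S4 ∪ S6 = {zeta, kappa, epsilon, gamma, alpha, theta, beta, mu, delta, lambda}); total cost 11 + 6 + 10 = 27.
The greedy pick S5, S4, S3, S6 costs 32; no covering selection beats 27.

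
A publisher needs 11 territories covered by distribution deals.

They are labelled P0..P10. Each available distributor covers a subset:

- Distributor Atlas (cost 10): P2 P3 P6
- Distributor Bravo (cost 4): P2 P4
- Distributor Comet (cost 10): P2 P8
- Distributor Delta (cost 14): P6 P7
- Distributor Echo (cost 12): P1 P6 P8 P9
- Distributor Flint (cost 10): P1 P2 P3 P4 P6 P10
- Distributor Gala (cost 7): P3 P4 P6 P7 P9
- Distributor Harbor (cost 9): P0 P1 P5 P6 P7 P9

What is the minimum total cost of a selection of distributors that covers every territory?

Comet, Flint, Harbor together cover every territory (Comet ∪ Flint ∪ Harbor = {P0, P1, P2, P3, P4, P5, P6, P7, P8, P9, P10}); total cost 10 + 10 + 9 = 29.
The greedy pick Gala, Harbor, Bravo, Comet, Flint costs 40; no covering selection beats 29.

29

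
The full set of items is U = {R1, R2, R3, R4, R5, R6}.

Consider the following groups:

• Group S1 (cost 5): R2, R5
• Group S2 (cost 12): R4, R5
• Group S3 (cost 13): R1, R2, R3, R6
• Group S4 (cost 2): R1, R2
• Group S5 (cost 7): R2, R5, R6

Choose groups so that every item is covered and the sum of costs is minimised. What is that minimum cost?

S2, S3 together cover every item (S2 ∪ S3 = {R1, R2, R3, R4, R5, R6}); total cost 12 + 13 = 25.
The greedy pick S4, S5, S2, S3 costs 34; no covering selection beats 25.

25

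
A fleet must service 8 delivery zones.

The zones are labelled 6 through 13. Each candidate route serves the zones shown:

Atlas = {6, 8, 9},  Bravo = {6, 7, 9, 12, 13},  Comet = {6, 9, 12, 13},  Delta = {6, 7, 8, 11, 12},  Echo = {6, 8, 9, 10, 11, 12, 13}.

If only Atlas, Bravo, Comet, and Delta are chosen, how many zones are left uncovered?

Union of Atlas, Bravo, Comet, Delta = {6, 7, 8, 9, 11, 12, 13}.
Not covered: 10 — 1 zone.

1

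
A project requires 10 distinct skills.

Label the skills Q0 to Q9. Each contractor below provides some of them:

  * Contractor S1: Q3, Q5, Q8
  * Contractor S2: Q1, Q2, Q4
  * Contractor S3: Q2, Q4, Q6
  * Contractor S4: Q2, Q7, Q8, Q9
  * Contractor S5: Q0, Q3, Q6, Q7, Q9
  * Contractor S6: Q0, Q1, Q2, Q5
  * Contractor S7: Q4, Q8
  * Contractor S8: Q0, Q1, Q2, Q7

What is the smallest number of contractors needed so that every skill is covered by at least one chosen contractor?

3

Take {S5, S6, S7}. Their union is {Q0, Q1, Q2, Q3, Q4, Q5, Q6, Q7, Q8, Q9}, which is all 10 skills.
No 2 of the 8 contractors cover everything (all 28 combinations miss at least one skill), so 3 is optimal.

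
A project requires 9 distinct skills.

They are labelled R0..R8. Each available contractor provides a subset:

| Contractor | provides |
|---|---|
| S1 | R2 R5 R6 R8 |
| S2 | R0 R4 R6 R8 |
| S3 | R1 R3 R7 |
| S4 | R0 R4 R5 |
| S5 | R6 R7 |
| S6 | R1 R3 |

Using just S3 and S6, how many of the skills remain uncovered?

Union of S3, S6 = {R1, R3, R7}.
Not covered: R0, R2, R4, R5, R6, R8 — 6 skills.

6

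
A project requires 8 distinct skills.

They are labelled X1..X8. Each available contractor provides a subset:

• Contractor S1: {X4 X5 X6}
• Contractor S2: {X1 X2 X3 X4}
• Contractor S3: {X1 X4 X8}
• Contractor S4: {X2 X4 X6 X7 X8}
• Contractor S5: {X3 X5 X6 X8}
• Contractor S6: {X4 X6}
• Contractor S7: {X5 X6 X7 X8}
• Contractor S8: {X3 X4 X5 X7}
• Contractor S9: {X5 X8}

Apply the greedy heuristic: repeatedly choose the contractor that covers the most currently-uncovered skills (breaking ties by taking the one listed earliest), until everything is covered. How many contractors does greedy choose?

3

Greedy: pick S4 (covers 5 new) → pick S2 (covers 2 new) → pick S1 (covers 1 new). Total picks: 3.
(The true minimum cover uses only 2 contractors, so greedy is not optimal here.)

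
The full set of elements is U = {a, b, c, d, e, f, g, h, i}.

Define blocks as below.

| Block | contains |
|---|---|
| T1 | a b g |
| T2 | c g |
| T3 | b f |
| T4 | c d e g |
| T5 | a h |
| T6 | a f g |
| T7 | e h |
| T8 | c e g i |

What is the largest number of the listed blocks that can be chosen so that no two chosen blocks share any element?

3

T3, T5, T8 are pairwise disjoint (T3={b,f}; T5={a,h}; T8={c,e,g,i}).
Every remaining block overlaps one of these, and no 4 of the listed blocks are pairwise disjoint, so 3 is the maximum.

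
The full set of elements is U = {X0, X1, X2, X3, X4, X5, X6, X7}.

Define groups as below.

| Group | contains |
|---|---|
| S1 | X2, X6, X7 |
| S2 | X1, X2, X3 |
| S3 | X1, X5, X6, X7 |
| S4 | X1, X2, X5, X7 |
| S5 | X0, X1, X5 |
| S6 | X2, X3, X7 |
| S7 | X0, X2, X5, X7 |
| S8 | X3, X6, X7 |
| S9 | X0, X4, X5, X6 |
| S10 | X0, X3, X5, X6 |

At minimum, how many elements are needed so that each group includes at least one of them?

3

The 3 elements {X3, X5, X7} hit every group.
No choice of 2 elements meets every group, so 3 is the minimum.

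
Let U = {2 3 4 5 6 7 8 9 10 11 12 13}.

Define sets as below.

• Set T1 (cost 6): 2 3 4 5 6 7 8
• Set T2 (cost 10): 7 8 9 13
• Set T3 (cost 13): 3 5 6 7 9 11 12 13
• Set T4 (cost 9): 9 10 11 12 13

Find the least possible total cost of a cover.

15

T1, T4 together cover every element (T1 ∪ T4 = {2, 3, 4, 5, 6, 7, 8, 9, 10, 11, 12, 13}); total cost 6 + 9 = 15.
No covering selection has total cost below 15.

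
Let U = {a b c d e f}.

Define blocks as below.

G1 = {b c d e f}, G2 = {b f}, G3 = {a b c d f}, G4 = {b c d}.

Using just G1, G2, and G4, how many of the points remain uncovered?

1

Union of G1, G2, G4 = {b, c, d, e, f}.
Not covered: a — 1 point.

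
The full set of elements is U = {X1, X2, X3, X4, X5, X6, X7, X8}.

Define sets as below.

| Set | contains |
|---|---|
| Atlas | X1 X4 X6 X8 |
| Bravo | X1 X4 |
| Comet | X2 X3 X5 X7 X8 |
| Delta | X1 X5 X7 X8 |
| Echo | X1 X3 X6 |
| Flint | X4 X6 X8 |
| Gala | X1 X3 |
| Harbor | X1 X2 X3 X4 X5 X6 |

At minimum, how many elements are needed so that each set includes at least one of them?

2

Take H = {X1, X8}. Each listed set contains at least one of these, so H is a hitting set of size 2.
The sets Flint, Gala are pairwise disjoint, so any hitting set needs a separate element for each — at least 2. Hence 2 is optimal.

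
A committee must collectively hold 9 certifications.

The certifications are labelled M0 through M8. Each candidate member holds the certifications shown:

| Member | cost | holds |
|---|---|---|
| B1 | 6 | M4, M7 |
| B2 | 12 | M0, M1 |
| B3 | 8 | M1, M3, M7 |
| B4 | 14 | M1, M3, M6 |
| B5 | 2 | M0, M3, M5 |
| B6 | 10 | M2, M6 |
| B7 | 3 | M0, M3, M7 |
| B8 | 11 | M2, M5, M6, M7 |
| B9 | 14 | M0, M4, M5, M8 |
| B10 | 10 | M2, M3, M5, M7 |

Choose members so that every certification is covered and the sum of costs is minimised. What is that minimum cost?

32

B3, B6, B9 together cover every certification (B3 ∪ B6 ∪ B9 = {M0, M1, M2, M3, M4, M5, M6, M7, M8}); total cost 8 + 10 + 14 = 32.
The greedy pick B5, B1, B6, B3, B9 costs 40; no covering selection beats 32.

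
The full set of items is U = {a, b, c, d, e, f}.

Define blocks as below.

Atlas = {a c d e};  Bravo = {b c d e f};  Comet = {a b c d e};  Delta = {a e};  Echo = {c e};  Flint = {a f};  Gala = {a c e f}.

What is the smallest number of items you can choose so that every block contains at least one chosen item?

2

Take H = {e, f}. Each listed block contains at least one of these, so H is a hitting set of size 2.
The blocks Echo, Flint are pairwise disjoint, so any hitting set needs a separate item for each — at least 2. Hence 2 is optimal.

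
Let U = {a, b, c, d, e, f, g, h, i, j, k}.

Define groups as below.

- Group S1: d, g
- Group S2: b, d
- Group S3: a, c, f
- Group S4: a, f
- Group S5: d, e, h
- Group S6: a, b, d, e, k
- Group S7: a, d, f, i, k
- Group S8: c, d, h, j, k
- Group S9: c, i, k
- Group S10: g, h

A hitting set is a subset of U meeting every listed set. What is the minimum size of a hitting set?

4

The 4 items {d, f, h, i} hit every group.
The groups S2, S4, S9, S10 are pairwise disjoint, so any hitting set needs a separate item for each — at least 4. Hence 4 is optimal.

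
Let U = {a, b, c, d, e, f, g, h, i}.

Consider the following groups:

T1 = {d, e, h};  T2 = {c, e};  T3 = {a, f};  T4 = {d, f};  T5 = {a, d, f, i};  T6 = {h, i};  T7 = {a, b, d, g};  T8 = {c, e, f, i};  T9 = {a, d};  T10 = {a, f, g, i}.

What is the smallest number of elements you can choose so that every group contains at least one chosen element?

The 4 elements {a, e, f, i} hit every group.
No choice of 3 elements meets every group, so 4 is the minimum.

4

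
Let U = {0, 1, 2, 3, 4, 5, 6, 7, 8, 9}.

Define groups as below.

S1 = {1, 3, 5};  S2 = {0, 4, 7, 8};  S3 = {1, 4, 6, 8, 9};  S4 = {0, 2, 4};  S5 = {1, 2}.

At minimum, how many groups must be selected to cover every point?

4

S1, S2, S3, and S4 cover everything between them: the union {0, 1, 2, 3, 4, 5, 6, 7, 8, 9} is all of U.
Only S3 contains 6, so S3 is forced; the remaining 5 points need at least 3 more groups (each remaining group adds at most 2) — so at least 4 groups are needed, and 4 is optimal.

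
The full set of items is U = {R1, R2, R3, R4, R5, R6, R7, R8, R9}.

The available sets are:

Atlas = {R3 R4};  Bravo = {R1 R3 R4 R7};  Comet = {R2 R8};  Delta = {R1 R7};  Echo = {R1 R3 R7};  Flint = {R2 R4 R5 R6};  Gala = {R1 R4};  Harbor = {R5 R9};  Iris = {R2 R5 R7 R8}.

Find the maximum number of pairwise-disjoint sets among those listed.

4

Atlas, Comet, Delta, Harbor are pairwise disjoint (Atlas={R3,R4}; Comet={R2,R8}; Delta={R1,R7}; Harbor={R5,R9}).
Every remaining set overlaps one of these, and no 5 of the listed sets are pairwise disjoint, so 4 is the maximum.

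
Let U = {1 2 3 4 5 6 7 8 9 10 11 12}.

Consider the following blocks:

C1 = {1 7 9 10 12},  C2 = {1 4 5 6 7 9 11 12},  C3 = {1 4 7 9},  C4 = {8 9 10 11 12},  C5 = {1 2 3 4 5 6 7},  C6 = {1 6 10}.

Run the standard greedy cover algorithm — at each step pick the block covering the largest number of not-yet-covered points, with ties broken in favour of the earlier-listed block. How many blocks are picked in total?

3

Greedy: pick C2 (covers 8 new) → pick C4 (covers 2 new) → pick C5 (covers 2 new). Total picks: 3.
(The true minimum cover uses only 2 blocks, so greedy is not optimal here.)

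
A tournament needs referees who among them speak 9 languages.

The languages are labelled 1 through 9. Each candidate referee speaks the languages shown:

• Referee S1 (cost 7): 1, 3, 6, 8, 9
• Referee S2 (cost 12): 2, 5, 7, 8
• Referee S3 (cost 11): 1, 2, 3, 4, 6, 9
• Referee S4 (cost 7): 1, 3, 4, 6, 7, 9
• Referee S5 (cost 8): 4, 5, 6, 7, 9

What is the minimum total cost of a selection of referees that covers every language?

S2, S4 together cover every language (S2 ∪ S4 = {1, 2, 3, 4, 5, 6, 7, 8, 9}); total cost 12 + 7 = 19.
No covering selection has total cost below 19.

19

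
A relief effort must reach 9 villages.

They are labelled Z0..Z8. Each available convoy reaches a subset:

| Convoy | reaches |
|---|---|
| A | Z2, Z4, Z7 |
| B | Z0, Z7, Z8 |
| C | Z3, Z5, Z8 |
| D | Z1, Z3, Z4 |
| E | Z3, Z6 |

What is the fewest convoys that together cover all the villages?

A and B and C and D and E together: A ∪ B ∪ C ∪ D ∪ E = {Z0, Z1, Z2, Z3, Z4, Z5, Z6, Z7, Z8} — every village is covered.
No 4 of the 5 convoys cover everything (all 5 combinations miss at least one village), so 5 is optimal.

5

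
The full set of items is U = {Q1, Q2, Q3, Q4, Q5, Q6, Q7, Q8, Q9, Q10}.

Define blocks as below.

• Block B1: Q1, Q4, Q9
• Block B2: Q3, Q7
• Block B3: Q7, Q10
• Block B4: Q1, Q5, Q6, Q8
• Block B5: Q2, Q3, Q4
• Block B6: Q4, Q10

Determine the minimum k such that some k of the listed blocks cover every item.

4

Take {B1, B3, B4, B5}. Their union is {Q1, Q2, Q3, Q4, Q5, Q6, Q7, Q8, Q9, Q10}, which is all 10 items.
Only B1 contains Q9, so B1 is forced; the remaining 7 items need at least 3 more blocks (each remaining block adds at most 3) — so at least 4 blocks are needed, and 4 is optimal.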